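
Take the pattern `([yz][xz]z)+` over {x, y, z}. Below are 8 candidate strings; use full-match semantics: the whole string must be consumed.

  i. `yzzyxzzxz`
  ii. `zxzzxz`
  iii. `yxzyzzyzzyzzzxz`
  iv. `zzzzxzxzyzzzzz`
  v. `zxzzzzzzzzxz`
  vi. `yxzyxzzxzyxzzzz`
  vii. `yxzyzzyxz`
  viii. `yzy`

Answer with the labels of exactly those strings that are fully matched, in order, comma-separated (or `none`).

i. `yzzyxzzxz` → match
ii. `zxzzxz` → match
iii → match
iv → no match
v. `zxzzzzzzzzxz` → match
vi → match
vii. `yxzyzzyxz` → match
viii. `yzy` → no match — must end with `z`

i, ii, iii, v, vi, vii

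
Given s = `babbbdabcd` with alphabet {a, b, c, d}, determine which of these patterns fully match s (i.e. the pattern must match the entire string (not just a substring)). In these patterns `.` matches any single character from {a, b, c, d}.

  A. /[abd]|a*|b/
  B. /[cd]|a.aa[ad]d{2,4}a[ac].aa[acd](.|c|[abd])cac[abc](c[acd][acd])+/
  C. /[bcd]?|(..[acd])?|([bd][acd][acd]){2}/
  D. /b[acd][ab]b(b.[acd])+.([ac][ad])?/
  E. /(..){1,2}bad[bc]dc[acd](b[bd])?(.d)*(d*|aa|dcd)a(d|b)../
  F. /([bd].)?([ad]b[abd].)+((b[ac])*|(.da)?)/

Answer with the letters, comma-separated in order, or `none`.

D

A → no match
B → no match
C → no match
D → match
E → no match
F → no match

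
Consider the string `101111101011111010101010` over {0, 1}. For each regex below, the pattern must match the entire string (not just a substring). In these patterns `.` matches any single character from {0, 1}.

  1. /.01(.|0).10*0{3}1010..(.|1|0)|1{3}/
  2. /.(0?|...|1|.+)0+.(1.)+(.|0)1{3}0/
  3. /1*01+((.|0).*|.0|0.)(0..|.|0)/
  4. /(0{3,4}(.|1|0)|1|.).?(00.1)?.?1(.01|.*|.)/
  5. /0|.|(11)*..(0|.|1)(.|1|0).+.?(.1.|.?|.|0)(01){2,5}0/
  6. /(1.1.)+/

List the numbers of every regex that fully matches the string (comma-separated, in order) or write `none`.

3, 4, 5, 6

1 → no match
2 → no match
3 → match
4 → match
5 → match
6 → match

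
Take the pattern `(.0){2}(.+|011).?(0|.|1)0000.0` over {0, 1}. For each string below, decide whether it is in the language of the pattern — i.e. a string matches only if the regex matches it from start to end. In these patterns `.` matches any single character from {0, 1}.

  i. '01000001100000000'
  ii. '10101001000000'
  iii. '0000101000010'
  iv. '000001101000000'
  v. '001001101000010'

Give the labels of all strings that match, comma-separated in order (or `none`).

i → no match
ii → match
iii → match
iv → match
v → match

ii, iii, iv, v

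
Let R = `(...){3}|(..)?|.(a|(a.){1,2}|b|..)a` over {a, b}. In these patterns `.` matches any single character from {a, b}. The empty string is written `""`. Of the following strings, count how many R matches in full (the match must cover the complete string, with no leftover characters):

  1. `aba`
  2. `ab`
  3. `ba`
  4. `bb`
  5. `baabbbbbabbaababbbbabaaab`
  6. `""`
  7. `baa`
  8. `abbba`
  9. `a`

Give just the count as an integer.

6

1 → match
2 → match
3 → match
4 → match
5 → no match
6 → match
7 → match
8 → no match
9 → no match
Total matched: 6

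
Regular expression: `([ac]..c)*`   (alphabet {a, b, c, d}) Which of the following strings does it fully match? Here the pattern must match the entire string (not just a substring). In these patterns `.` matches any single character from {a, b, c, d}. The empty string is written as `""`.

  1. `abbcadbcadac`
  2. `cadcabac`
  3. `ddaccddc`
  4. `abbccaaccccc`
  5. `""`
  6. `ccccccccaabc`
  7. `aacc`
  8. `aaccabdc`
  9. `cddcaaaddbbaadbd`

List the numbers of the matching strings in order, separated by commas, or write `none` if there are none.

1 → match
2 → match
3 → no match
4 → match
5 → match
6 → match
7 → match
8 → match
9 → no match

1, 2, 4, 5, 6, 7, 8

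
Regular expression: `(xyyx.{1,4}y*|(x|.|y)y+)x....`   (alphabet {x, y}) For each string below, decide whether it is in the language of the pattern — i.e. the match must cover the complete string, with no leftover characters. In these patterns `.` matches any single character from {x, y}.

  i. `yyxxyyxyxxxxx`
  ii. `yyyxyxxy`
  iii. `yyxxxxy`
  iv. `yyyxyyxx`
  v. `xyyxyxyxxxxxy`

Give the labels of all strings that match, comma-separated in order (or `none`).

ii, iii, iv, v

i → no match
ii → match
iii → match
iv → match
v → match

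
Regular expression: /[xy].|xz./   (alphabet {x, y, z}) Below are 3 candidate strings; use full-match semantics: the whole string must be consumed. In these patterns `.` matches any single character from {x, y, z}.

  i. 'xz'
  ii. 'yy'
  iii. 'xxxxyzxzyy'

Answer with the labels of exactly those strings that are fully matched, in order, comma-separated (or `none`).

i, ii

i. 'xz' → match
ii. 'yy' → match
iii. 'xxxxyzxzyy' → no match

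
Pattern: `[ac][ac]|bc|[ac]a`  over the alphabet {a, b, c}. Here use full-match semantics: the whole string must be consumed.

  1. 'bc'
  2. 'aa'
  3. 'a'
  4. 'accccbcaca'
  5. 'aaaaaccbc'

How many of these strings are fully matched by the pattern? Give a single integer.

1 → match
2 → match
3 → no match
4 → no match
5 → no match
Total matched: 2

2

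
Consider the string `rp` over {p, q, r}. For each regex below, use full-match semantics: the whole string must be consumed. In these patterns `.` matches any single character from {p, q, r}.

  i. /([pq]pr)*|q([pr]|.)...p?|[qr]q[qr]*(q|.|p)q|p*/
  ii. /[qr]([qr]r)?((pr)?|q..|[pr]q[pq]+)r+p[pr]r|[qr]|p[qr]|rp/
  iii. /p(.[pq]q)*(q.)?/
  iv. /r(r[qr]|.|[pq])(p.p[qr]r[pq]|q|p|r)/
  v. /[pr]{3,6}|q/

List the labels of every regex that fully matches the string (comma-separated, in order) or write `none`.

i → no match
ii → match
iii → no match — must start with `p`
iv → no match
v → no match

ii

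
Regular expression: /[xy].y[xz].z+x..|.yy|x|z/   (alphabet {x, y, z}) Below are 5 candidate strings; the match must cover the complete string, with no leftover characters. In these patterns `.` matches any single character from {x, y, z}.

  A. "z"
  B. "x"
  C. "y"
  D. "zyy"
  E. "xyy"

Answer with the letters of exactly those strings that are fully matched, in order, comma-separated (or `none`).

A → match
B → match
C → no match
D → match
E → match

A, B, D, E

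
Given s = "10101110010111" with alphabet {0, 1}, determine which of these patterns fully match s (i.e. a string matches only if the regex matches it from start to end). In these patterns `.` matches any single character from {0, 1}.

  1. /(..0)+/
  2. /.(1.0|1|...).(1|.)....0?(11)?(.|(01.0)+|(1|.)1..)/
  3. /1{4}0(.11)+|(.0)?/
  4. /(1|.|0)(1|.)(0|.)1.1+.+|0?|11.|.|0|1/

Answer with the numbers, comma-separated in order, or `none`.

1 → no match — must end with "0"
2 → match
3 → no match
4 → no match

2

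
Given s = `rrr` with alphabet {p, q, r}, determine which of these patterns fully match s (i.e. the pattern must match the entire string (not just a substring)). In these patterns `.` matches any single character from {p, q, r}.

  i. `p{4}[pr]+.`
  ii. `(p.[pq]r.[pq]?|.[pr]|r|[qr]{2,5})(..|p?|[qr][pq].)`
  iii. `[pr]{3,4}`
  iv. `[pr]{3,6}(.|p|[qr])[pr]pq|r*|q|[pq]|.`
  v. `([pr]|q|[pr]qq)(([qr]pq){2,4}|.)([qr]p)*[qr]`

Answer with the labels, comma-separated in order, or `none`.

ii, iii, iv, v

i → no match — must start with `p`
ii → match
iii → match
iv → match
v → match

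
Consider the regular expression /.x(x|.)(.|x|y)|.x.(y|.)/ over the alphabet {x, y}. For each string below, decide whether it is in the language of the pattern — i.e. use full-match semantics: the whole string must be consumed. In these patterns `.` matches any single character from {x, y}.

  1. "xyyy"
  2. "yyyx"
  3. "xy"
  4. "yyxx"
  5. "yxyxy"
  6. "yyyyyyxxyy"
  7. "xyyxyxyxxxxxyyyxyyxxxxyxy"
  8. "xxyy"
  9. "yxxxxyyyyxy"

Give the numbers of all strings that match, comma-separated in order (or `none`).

8

1 → no match
2 → no match
3 → no match
4 → no match
5 → no match
6 → no match
7 → no match
8 → match
9 → no match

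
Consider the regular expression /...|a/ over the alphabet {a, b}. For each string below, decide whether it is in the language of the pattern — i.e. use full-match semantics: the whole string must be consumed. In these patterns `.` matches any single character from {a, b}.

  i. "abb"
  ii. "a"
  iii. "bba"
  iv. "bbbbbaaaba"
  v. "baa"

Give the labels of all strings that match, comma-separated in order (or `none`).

i → match
ii → match
iii → match
iv → no match
v → match

i, ii, iii, v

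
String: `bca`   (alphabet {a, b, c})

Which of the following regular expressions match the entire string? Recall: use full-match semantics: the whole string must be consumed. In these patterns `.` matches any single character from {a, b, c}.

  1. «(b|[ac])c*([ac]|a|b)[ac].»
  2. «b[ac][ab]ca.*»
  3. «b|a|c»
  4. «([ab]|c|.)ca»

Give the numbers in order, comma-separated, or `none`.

1 → no match
2 → no match
3 → no match
4 → match

4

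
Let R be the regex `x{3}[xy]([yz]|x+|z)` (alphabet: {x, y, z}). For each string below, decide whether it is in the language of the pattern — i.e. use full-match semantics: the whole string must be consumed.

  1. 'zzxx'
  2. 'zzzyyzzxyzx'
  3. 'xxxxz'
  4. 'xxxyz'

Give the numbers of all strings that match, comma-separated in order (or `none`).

3, 4

1 → no match — must start with 'x'
2 → no match — must start with 'x'
3 → match
4 → match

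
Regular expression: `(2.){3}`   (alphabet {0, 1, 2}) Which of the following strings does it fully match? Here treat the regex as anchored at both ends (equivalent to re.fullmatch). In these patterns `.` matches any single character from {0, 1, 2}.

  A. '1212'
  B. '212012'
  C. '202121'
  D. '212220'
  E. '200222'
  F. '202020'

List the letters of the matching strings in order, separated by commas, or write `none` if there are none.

A. '1212' → no match — must start with '2'
B. '212012' → no match
C. '202121' → match
D. '212220' → match
E. '200222' → no match
F. '202020' → match

C, D, F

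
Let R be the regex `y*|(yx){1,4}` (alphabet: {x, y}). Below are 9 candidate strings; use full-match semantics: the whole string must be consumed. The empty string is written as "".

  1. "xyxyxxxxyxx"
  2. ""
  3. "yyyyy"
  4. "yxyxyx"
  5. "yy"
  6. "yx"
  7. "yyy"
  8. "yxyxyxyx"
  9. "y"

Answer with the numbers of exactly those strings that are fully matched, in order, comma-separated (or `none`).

2, 3, 4, 5, 6, 7, 8, 9

1 → no match
2 → match
3 → match
4 → match
5 → match
6 → match
7 → match
8 → match
9 → match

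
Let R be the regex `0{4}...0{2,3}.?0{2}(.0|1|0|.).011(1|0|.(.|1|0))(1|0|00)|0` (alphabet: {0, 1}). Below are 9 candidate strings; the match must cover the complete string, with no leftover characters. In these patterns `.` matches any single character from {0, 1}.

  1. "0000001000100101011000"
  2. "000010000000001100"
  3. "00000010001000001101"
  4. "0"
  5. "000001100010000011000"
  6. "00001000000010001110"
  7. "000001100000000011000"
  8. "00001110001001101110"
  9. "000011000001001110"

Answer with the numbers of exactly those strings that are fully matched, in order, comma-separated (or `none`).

1, 2, 3, 4, 5, 6, 7, 8, 9

1 → match
2 → match
3 → match
4 → match
5 → match
6 → match
7 → match
8 → match
9 → match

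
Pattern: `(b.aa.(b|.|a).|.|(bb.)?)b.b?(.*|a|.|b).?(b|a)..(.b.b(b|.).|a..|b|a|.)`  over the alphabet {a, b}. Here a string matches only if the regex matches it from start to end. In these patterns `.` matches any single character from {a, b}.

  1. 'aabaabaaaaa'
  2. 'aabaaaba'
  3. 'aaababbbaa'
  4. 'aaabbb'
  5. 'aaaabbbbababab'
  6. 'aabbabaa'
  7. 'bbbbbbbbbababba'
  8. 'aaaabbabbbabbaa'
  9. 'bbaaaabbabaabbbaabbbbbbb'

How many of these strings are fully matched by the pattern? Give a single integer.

1 → no match
2 → no match
3 → no match
4 → no match
5 → no match
6 → no match
7 → match
8 → no match
9 → match
Total matched: 2

2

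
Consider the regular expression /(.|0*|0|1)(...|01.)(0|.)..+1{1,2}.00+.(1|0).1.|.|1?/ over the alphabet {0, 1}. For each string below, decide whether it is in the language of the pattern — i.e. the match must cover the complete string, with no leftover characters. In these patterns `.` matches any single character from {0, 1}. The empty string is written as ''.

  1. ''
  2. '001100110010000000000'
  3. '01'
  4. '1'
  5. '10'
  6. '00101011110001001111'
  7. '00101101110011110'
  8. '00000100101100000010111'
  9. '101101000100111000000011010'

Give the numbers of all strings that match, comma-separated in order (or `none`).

1, 4, 7, 8, 9

1 → match
2 → no match
3 → no match
4 → match
5 → no match
6 → no match
7 → match
8 → match
9 → match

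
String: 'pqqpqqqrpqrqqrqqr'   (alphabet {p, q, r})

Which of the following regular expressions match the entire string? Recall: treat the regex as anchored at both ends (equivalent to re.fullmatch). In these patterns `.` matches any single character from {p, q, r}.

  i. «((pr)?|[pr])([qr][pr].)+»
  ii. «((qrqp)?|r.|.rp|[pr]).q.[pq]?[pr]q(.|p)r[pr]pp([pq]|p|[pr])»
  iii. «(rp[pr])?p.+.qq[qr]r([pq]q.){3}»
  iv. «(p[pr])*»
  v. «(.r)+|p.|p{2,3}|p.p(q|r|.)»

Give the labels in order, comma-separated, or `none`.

i → no match
ii → no match
iii → match
iv → no match
v → no match

iii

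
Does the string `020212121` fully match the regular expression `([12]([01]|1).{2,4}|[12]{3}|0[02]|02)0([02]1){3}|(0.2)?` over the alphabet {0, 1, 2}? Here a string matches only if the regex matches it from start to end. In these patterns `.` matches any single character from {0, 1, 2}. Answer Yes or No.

Yes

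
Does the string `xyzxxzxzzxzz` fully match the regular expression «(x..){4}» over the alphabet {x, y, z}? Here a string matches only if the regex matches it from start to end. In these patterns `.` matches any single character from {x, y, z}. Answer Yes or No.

Yes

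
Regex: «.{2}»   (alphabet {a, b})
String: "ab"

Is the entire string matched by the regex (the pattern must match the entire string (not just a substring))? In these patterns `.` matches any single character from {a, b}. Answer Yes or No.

Yes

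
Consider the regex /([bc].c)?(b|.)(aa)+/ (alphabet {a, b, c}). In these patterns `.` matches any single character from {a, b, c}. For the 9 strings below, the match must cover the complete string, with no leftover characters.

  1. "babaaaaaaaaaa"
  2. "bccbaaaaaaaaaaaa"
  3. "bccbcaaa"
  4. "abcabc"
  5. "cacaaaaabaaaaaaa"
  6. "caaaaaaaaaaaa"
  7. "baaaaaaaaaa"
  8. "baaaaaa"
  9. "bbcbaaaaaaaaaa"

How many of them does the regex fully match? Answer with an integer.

1 → no match
2 → match
3 → no match
4 → no match — must end with "aa"
5 → no match
6 → match
7 → match
8 → match
9 → match
Total matched: 5

5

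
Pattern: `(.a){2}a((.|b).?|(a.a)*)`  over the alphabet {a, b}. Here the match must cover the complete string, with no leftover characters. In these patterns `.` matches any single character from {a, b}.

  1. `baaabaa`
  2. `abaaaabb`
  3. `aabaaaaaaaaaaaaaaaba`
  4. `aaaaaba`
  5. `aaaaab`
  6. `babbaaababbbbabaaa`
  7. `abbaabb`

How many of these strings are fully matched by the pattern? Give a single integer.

1. `baaabaa` → no match
2. `abaaaabb` → no match
3 → match
4. `aaaaaba` → match
5. `aaaaab` → match
6 → no match
7. `abbaabb` → no match
Total matched: 3

3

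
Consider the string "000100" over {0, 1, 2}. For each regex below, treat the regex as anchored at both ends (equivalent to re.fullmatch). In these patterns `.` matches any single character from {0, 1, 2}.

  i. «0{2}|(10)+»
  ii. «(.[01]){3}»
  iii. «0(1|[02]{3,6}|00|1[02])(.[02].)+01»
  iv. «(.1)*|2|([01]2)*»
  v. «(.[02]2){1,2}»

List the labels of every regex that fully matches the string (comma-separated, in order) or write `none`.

ii

i → no match
ii → match
iii → no match — must end with "01"
iv → no match
v → no match — must end with "2"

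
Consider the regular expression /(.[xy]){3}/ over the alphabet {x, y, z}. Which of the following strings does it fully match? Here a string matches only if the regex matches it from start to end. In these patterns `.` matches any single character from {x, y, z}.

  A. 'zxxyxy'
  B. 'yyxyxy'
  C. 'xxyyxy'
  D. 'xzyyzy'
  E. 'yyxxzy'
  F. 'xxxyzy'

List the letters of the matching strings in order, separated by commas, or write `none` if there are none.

A → match
B → match
C → match
D → no match
E → match
F → match

A, B, C, E, F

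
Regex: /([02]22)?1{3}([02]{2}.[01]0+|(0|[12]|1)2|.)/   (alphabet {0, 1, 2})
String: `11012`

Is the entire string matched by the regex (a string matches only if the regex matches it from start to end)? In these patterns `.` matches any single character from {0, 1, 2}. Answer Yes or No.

No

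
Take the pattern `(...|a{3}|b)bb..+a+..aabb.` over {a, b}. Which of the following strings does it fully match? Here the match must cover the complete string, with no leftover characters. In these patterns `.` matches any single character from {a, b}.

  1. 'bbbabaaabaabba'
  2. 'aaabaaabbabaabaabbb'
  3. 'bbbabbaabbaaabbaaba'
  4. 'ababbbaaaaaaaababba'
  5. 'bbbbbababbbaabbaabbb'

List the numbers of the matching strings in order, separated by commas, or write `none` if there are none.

1 → match
2 → no match
3 → no match
4 → no match
5 → match

1, 5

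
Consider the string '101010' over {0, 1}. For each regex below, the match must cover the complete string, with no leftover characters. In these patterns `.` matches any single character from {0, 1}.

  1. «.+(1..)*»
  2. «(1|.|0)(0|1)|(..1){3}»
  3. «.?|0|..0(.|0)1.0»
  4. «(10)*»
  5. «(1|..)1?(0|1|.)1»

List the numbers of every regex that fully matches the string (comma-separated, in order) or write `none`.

1, 4

1 → match
2 → no match
3 → no match
4 → match
5 → no match — must end with '1'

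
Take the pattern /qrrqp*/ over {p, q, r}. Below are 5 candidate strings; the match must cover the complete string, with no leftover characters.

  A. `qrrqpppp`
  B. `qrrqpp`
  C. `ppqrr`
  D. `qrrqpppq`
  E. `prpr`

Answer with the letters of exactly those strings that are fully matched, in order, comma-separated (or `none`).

A → match
B → match
C → no match — must start with `qrrq`
D → no match
E → no match — must start with `qrrq`

A, B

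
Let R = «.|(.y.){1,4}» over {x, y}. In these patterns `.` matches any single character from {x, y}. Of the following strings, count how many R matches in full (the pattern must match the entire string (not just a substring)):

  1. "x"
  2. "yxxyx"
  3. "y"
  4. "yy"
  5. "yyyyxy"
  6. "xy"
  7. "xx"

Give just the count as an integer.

1 → match
2 → no match
3 → match
4 → no match
5 → no match
6 → no match
7 → no match
Total matched: 2

2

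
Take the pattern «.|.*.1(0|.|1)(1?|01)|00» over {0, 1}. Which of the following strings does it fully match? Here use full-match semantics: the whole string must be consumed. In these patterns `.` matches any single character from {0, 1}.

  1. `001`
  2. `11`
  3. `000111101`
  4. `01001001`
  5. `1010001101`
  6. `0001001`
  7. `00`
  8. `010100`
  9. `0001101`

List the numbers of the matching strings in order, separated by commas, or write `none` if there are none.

1 → no match
2 → no match
3 → match
4 → match
5 → match
6 → match
7 → match
8 → no match
9 → match

3, 4, 5, 6, 7, 9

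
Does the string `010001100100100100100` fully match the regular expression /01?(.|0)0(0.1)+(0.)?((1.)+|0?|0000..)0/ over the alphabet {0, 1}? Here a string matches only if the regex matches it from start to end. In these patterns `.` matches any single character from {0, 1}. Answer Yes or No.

Yes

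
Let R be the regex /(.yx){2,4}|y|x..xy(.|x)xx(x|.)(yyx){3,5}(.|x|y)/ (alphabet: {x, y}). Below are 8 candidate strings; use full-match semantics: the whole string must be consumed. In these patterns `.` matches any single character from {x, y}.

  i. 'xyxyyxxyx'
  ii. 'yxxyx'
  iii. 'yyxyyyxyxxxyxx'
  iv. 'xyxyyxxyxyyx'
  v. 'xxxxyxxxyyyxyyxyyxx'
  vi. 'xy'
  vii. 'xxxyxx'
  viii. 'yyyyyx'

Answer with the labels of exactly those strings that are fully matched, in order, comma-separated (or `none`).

i, iv, v

i. 'xyxyyxxyx' → match
ii. 'yxxyx' → no match
iii → no match
iv. 'xyxyyxxyxyyx' → match
v → match
vi. 'xy' → no match
vii. 'xxxyxx' → no match
viii. 'yyyyyx' → no match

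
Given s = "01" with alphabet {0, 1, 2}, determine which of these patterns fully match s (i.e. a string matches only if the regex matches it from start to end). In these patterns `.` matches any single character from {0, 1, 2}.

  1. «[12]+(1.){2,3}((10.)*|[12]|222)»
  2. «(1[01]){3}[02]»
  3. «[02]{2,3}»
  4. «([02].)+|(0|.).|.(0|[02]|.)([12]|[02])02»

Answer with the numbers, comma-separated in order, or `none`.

4

1 → no match
2 → no match — must start with "1"
3 → no match
4 → match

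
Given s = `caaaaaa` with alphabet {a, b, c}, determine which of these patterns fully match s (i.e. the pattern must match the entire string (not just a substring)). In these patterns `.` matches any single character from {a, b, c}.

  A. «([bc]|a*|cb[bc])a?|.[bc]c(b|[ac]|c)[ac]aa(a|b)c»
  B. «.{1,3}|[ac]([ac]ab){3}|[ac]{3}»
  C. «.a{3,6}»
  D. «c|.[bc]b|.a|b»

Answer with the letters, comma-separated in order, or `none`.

A → no match
B → no match
C → match
D → no match

C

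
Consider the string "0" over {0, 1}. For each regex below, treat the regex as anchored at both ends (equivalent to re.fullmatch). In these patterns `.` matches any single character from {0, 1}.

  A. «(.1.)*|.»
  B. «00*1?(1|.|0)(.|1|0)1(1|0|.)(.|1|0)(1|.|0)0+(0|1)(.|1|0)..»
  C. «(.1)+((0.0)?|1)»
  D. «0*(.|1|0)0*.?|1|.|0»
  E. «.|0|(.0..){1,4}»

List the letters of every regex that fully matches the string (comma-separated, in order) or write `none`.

A → match
B → no match
C → no match
D → match
E → match

A, D, E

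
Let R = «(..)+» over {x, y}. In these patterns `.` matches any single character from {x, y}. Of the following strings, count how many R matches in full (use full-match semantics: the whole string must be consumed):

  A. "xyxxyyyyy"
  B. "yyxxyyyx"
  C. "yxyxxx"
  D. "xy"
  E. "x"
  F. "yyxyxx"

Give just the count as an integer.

4

A. "xyxxyyyyy" → no match
B. "yyxxyyyx" → match
C. "yxyxxx" → match
D. "xy" → match
E. "x" → no match
F. "yyxyxx" → match
Total matched: 4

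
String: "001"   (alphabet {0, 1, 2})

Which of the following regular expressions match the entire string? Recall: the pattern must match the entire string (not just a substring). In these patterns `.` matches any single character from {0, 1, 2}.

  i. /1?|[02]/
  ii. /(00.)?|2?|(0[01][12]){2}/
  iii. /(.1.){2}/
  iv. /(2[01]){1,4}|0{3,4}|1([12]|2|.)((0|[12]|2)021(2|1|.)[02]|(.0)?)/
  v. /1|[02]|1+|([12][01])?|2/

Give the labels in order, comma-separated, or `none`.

ii

i → no match
ii → match
iii → no match
iv → no match
v → no match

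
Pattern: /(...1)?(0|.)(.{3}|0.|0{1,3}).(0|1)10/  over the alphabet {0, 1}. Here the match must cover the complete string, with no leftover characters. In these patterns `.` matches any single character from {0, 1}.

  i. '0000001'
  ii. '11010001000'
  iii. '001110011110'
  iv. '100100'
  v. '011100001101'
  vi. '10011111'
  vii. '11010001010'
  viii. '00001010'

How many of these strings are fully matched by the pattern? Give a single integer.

i → no match — must end with '10'
ii → no match — must end with '10'
iii → match
iv → no match — must end with '10'
v → no match — must end with '10'
vi → no match — must end with '10'
vii → match
viii → match
Total matched: 3

3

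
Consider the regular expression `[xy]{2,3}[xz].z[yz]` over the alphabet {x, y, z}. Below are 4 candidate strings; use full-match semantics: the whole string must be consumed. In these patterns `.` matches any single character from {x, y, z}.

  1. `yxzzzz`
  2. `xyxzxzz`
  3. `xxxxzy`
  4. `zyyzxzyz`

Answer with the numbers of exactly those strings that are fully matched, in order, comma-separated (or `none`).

1 → match
2 → match
3 → match
4 → no match

1, 2, 3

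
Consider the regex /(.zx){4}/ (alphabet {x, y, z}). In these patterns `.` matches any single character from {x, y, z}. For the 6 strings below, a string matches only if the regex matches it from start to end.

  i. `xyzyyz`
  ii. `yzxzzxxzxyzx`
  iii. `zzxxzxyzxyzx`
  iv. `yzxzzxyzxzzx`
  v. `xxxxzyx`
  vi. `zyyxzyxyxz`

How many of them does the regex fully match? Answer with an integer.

i. `xyzyyz` → no match — must end with `zx`
ii. `yzxzzxxzxyzx` → match
iii. `zzxxzxyzxyzx` → match
iv. `yzxzzxyzxzzx` → match
v. `xxxxzyx` → no match — must end with `zx`
vi. `zyyxzyxyxz` → no match — must end with `zx`
Total matched: 3

3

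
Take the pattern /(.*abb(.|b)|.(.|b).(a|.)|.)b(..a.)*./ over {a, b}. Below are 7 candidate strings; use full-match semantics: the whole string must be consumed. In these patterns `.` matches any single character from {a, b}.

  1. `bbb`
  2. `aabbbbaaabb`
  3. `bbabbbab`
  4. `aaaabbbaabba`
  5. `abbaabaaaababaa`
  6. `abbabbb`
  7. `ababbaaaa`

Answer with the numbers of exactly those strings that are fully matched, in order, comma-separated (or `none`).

1. `bbb` → match
2. `aabbbbaaabb` → match
3. `bbabbbab` → no match
4. `aaaabbbaabba` → no match
5 → no match
6. `abbabbb` → no match
7. `ababbaaaa` → no match

1, 2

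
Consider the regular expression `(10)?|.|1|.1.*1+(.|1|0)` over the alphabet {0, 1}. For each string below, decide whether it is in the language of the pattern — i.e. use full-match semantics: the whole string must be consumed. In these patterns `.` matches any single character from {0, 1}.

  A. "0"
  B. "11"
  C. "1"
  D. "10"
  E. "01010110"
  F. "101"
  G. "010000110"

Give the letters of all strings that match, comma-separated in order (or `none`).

A, C, D, E, G

A. "0" → match
B. "11" → no match
C. "1" → match
D. "10" → match
E. "01010110" → match
F. "101" → no match
G. "010000110" → match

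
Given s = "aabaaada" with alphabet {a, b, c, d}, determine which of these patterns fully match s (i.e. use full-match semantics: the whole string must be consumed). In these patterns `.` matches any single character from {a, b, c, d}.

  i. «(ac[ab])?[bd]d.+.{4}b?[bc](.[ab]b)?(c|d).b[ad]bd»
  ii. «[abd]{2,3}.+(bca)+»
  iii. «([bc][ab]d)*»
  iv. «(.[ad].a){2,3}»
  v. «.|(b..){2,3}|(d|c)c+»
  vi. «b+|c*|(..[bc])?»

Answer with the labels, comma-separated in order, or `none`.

iv

i → no match — must end with "bd"
ii → no match — must end with "bca"
iii → no match
iv → match
v → no match
vi → no match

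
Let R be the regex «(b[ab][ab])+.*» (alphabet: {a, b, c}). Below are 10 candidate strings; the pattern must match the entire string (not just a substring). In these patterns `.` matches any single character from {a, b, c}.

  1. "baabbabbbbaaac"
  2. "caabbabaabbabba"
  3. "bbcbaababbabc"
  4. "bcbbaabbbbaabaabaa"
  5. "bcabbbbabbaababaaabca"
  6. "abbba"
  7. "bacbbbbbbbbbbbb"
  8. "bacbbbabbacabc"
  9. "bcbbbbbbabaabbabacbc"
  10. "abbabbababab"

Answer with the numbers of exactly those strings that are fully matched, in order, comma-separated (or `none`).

1 → match
2 → no match — must start with "b"
3 → no match
4 → no match
5 → no match
6 → no match — must start with "b"
7 → no match
8 → no match
9 → no match
10 → no match — must start with "b"

1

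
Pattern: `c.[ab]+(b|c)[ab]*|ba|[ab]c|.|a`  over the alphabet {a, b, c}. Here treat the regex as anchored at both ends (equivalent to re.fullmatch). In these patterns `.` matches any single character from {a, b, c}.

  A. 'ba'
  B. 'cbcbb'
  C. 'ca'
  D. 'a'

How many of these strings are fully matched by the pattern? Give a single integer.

A. 'ba' → match
B. 'cbcbb' → no match
C. 'ca' → no match
D. 'a' → match
Total matched: 2

2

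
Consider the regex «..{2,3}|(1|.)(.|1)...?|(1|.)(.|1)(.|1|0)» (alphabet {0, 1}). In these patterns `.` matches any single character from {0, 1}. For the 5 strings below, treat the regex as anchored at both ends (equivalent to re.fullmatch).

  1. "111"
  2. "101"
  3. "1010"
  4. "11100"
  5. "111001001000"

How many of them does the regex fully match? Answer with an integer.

4

1 → match
2 → match
3 → match
4 → match
5 → no match
Total matched: 4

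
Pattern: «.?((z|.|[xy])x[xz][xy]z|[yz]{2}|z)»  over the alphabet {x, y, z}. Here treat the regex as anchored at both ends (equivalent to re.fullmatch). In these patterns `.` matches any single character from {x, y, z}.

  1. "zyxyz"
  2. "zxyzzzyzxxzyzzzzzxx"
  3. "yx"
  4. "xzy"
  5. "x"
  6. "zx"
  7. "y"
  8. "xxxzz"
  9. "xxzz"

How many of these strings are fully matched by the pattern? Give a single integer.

1. "zyxyz" → no match
2 → no match
3. "yx" → no match
4. "xzy" → match
5. "x" → no match
6. "zx" → no match
7. "y" → no match
8. "xxxzz" → no match
9. "xxzz" → no match
Total matched: 1

1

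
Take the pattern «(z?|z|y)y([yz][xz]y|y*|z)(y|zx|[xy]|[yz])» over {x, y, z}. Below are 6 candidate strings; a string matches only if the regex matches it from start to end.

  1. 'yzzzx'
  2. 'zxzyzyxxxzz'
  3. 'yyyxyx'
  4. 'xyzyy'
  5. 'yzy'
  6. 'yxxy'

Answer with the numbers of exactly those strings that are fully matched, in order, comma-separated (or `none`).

1. 'yzzzx' → no match
2. 'zxzyzyxxxzz' → no match
3. 'yyyxyx' → match
4. 'xyzyy' → no match
5. 'yzy' → match
6. 'yxxy' → no match

3, 5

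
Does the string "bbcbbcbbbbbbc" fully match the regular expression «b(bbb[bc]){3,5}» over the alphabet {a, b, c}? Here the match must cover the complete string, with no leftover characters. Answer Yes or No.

No

Every match must start with "bbbb", but "bbcbbcbbbbbbc" does not.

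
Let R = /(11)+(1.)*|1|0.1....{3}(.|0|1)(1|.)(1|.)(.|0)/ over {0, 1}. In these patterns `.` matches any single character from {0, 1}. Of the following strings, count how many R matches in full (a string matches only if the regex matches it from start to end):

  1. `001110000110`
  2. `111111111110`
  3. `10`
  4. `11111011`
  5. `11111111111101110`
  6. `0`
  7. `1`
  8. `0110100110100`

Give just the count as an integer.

1 → no match
2 → match
3 → no match
4 → match
5 → no match
6 → no match
7 → match
8 → match
Total matched: 4

4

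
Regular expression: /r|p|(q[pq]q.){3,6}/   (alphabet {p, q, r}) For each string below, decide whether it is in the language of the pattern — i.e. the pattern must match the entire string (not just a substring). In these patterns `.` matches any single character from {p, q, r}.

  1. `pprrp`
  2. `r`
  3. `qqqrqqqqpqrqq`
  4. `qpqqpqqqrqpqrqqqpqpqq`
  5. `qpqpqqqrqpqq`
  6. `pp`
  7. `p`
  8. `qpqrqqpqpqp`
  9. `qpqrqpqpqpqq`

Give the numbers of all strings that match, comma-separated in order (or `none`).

2, 5, 7, 9

1 → no match
2 → match
3 → no match
4 → no match
5 → match
6 → no match
7 → match
8 → no match
9 → match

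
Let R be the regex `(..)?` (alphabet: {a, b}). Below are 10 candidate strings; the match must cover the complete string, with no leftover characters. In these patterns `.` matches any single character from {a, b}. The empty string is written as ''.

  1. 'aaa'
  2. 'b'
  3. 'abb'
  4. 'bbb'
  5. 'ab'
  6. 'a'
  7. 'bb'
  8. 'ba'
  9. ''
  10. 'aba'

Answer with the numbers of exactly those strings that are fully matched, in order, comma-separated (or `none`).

1 → no match
2 → no match
3 → no match
4 → no match
5 → match
6 → no match
7 → match
8 → match
9 → match
10 → no match

5, 7, 8, 9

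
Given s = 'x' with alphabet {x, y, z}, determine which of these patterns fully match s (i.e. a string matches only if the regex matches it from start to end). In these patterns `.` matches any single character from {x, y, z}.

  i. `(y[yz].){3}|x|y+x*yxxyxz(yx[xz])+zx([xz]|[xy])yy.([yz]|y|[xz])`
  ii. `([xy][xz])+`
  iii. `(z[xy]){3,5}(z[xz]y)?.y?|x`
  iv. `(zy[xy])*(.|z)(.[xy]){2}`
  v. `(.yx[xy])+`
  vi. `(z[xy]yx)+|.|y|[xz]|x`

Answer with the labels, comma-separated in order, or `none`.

i → match
ii → no match
iii → match
iv → no match
v → no match
vi → match

i, iii, vi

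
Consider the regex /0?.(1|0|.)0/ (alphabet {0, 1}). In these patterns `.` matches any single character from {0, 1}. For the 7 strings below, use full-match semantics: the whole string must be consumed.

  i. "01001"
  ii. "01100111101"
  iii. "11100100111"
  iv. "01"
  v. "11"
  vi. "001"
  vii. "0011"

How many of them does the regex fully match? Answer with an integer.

0

i. "01001" → no match — must end with "0"
ii. "01100111101" → no match — must end with "0"
iii. "11100100111" → no match — must end with "0"
iv. "01" → no match — must end with "0"
v. "11" → no match — must end with "0"
vi. "001" → no match — must end with "0"
vii. "0011" → no match — must end with "0"
Total matched: 0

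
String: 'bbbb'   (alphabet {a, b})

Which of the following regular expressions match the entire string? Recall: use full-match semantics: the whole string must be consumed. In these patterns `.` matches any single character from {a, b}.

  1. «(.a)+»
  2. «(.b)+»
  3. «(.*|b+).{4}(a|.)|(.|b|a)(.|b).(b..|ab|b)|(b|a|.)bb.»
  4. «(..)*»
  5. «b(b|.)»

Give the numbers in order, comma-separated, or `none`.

1 → no match — must end with 'a'
2 → match
3 → match
4 → match
5 → no match

2, 3, 4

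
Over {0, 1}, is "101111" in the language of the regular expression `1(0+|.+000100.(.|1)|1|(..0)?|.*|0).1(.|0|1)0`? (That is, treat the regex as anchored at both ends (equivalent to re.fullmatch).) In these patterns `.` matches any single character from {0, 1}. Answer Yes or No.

No

Every match must end with "0", but "101111" does not.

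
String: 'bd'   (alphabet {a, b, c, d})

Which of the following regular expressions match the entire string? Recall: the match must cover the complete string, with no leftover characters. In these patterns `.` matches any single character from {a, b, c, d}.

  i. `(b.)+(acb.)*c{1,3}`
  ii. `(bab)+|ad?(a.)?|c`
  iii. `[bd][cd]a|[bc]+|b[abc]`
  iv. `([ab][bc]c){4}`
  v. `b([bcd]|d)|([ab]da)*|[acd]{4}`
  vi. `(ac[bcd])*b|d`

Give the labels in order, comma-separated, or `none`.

i → no match — must end with 'c'
ii → no match
iii → no match
iv → no match — must end with 'c'
v → match
vi → no match

v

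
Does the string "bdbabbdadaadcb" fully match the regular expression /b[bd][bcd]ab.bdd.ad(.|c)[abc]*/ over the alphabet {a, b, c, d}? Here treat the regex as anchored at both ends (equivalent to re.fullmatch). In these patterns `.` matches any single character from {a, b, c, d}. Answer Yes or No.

No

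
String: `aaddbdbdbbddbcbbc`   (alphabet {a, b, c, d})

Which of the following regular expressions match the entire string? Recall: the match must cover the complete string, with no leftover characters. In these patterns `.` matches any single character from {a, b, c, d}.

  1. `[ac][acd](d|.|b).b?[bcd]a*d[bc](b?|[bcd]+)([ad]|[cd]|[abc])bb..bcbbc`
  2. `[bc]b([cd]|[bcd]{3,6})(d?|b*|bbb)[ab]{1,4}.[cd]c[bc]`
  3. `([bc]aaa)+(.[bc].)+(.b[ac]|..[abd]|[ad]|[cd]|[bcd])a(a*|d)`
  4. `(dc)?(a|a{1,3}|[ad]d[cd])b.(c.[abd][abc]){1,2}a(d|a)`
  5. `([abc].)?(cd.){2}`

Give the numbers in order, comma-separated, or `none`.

1

1 → match
2 → no match
3 → no match
4 → no match
5 → no match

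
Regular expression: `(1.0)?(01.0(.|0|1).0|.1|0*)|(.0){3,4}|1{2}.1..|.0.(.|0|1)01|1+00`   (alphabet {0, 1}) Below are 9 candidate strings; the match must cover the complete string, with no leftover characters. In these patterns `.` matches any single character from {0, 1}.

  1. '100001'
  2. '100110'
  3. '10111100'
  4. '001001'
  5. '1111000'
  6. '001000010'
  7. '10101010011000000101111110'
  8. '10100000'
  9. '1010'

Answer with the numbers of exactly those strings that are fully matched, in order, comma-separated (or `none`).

1 → match
2 → no match
3 → no match
4 → match
5 → no match
6 → no match
7 → no match
8 → match
9 → no match

1, 4, 8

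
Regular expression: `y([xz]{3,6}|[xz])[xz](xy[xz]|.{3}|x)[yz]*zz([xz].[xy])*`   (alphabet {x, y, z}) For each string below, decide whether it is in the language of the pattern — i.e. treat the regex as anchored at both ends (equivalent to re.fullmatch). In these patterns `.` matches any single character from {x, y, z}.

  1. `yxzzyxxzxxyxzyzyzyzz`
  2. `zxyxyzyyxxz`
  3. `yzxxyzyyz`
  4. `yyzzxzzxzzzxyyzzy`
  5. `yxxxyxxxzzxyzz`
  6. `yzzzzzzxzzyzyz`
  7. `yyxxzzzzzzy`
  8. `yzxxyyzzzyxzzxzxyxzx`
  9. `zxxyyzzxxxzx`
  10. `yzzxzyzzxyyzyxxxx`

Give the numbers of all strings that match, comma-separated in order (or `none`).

8, 10

1 → no match
2 → no match — must start with `y`
3 → no match
4 → no match
5 → no match
6 → no match
7 → no match
8 → match
9 → no match — must start with `y`
10 → match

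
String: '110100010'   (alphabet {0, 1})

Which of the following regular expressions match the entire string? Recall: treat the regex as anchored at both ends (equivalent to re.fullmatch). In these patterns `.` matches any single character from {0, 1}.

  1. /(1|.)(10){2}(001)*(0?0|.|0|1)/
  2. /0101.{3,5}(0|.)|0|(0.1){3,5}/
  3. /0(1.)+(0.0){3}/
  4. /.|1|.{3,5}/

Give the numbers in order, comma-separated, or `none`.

1

1 → match
2 → no match
3 → no match — must start with '01'
4 → no match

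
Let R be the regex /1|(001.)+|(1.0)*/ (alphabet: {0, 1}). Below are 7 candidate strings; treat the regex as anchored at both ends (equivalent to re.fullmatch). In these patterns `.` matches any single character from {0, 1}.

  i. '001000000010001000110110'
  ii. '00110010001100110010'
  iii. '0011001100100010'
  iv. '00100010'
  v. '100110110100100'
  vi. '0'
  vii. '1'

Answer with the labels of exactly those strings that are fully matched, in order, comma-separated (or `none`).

ii, iii, iv, v, vii

i → no match
ii → match
iii → match
iv → match
v → match
vi → no match
vii → match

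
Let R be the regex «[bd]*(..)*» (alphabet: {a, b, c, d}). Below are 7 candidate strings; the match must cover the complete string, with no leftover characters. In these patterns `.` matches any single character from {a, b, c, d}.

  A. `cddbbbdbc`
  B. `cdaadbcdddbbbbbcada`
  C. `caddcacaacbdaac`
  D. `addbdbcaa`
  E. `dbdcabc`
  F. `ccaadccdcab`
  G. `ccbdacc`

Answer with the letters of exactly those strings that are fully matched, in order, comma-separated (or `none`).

A → no match
B → no match
C → no match
D → no match
E → match
F → no match
G → no match

E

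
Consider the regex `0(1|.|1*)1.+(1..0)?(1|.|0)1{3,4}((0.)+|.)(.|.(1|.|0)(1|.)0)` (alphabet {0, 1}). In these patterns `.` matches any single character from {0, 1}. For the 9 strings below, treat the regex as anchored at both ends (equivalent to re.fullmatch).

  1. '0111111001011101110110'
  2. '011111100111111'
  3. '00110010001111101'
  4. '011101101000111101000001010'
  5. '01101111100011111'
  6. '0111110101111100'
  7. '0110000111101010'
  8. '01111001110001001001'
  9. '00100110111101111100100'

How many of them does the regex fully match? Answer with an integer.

1 → no match
2 → match
3 → match
4 → match
5 → match
6 → match
7 → match
8 → no match
9 → match
Total matched: 7

7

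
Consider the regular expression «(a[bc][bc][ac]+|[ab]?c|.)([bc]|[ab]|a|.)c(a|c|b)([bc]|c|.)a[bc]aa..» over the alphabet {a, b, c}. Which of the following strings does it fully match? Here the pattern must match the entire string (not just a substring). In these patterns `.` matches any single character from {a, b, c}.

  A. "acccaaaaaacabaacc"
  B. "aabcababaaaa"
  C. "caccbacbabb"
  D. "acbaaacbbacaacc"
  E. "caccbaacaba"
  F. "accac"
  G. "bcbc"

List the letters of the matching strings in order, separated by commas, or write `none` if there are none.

A → no match
B → no match
C → no match
D → match
E → no match
F → no match
G → no match

D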